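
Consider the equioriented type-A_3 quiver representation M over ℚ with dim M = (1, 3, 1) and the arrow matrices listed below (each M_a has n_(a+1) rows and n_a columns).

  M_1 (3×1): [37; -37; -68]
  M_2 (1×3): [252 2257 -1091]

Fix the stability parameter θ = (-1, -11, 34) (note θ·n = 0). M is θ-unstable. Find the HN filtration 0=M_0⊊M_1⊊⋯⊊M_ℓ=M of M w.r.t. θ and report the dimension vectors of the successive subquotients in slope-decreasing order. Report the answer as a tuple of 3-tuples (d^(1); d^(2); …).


Interval decomposition of M: I[1,3], I[2,2]^2.
HN type (ℓ=3): μ^(1)=34; μ^(2)=-6; μ^(3)=-11

((0, 0, 1); (1, 1, 0); (0, 2, 0))


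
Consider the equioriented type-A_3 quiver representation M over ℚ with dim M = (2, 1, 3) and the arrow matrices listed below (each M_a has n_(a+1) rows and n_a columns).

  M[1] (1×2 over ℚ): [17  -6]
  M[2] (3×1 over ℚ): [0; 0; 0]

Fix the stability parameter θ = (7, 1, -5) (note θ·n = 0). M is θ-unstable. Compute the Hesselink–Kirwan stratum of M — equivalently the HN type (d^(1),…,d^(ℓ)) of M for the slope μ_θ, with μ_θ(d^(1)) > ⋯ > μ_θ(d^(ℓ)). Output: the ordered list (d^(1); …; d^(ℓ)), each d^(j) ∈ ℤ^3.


Barcode: M ≅ I[1,1], I[1,2], I[3,3]^3. HN layers by μ_θ (3 steps, strictly decreasing):
  μ^(1)=7; μ^(2)=4; μ^(3)=-5

((1, 0, 0); (1, 1, 0); (0, 0, 3))


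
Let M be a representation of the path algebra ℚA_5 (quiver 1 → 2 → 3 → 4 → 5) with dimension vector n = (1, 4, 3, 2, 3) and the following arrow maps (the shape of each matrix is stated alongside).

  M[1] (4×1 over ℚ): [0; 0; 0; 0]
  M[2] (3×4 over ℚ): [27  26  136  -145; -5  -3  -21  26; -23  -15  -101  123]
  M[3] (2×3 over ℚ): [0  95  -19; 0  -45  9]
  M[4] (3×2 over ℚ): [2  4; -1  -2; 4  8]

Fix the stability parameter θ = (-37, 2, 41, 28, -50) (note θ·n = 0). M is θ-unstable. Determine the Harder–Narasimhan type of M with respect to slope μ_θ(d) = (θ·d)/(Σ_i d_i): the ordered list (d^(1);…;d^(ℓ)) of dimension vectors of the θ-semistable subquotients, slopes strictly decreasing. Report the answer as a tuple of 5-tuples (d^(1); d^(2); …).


Barcode: M ≅ I[1,1], I[2,2], I[2,3]^2, I[2,5], I[4,4], I[5,5]^2. HN layers by μ_θ (6 steps, strictly decreasing):
  μ^(1)=41; μ^(2)=28; μ^(3)=19/3; μ^(4)=2; μ^(5)=-37; μ^(6)=-50

((0, 0, 2, 0, 0); (0, 0, 0, 1, 0); (0, 0, 1, 1, 1); (0, 4, 0, 0, 0); (1, 0, 0, 0, 0); (0, 0, 0, 0, 2))


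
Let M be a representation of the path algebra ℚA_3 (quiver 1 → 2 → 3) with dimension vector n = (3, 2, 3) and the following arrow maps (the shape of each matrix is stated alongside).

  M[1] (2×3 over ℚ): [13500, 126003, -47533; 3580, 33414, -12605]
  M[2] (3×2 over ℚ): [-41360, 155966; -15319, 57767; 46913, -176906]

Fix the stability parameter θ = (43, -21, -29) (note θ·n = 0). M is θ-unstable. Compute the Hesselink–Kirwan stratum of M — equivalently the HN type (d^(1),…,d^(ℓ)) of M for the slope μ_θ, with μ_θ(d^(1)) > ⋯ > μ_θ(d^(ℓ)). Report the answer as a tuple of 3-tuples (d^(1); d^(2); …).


Via rank(M_{q-1}∘⋯∘M_p): M ≅ I[1,1], I[1,3]^2, I[3,3].
μ_θ-semistable layers: μ^(1)=43; μ^(2)=-7/3; μ^(3)=-29

((1, 0, 0); (2, 2, 2); (0, 0, 1))


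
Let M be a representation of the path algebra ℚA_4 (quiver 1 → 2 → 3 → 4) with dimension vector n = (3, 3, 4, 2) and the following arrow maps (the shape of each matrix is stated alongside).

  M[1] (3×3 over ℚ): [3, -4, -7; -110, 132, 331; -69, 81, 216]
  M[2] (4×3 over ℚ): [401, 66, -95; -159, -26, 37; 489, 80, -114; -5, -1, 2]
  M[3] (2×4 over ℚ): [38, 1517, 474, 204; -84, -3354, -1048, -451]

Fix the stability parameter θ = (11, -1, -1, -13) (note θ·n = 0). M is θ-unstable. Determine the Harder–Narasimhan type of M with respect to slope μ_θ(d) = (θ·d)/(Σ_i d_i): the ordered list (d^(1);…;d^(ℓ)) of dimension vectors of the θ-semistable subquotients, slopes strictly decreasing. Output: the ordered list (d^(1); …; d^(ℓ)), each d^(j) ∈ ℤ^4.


Via rank(M_{q-1}∘⋯∘M_p): M ≅ I[1,3], I[1,4]^2, I[3,3].
μ_θ-semistable layers: μ^(1)=3; μ^(2)=-1

((1, 1, 1, 0); (2, 2, 3, 2))


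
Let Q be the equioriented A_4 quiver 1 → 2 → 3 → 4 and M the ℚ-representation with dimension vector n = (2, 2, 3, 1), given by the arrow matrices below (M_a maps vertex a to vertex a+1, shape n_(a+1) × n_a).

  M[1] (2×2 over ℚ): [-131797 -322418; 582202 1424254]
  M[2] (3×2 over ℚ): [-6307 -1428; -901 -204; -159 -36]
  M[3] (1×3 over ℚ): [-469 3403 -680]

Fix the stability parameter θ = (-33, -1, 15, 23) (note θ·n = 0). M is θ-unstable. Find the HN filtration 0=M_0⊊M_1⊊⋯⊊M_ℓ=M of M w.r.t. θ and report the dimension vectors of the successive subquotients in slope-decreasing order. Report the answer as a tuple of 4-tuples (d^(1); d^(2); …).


Interval decomposition of M: I[1,2], I[1,3], I[3,3], I[3,4].
HN type (ℓ=4): μ^(1)=23; μ^(2)=15; μ^(3)=-1; μ^(4)=-33

((0, 0, 0, 1); (0, 0, 3, 0); (0, 2, 0, 0); (2, 0, 0, 0))


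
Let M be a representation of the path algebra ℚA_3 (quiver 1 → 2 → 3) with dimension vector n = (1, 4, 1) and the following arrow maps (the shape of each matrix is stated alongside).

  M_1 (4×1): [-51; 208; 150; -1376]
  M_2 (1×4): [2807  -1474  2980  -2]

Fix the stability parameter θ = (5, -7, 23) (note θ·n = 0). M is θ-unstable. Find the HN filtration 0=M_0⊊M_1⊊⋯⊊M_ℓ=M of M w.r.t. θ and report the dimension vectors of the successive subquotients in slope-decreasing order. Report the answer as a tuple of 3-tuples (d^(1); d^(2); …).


Via rank(M_{q-1}∘⋯∘M_p): M ≅ I[1,3], I[2,2]^3.
μ_θ-semistable layers: μ^(1)=23; μ^(2)=-1; μ^(3)=-7

((0, 0, 1); (1, 1, 0); (0, 3, 0))


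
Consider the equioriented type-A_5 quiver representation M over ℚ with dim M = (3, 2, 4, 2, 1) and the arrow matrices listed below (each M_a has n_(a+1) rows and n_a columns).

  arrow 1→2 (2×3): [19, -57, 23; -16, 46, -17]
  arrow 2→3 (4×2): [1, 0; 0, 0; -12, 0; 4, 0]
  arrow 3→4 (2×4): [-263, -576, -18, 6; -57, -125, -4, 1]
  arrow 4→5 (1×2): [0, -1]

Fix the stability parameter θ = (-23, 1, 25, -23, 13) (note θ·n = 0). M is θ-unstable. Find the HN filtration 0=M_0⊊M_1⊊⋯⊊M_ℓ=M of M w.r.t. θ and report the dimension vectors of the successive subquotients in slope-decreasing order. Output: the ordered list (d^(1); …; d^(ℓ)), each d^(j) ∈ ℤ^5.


Interval decomposition of M: I[1,1], I[1,2], I[1,5], I[3,3]^2, I[3,4].
HN type (ℓ=4): μ^(1)=25; μ^(2)=13; μ^(3)=1; μ^(4)=-23

((0, 0, 2, 0, 0); (0, 0, 0, 0, 1); (0, 2, 2, 2, 0); (3, 0, 0, 0, 0))


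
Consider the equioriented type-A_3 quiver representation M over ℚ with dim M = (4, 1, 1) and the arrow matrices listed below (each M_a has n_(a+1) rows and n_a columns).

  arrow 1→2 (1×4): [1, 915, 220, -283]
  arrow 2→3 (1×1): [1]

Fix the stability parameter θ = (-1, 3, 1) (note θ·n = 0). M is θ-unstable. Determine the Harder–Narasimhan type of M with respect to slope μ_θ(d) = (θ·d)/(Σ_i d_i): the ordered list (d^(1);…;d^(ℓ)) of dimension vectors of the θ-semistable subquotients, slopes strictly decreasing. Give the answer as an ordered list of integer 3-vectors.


Via rank(M_{q-1}∘⋯∘M_p): M ≅ I[1,1]^3, I[1,3].
μ_θ-semistable layers: μ^(1)=2; μ^(2)=-1

((0, 1, 1); (4, 0, 0))


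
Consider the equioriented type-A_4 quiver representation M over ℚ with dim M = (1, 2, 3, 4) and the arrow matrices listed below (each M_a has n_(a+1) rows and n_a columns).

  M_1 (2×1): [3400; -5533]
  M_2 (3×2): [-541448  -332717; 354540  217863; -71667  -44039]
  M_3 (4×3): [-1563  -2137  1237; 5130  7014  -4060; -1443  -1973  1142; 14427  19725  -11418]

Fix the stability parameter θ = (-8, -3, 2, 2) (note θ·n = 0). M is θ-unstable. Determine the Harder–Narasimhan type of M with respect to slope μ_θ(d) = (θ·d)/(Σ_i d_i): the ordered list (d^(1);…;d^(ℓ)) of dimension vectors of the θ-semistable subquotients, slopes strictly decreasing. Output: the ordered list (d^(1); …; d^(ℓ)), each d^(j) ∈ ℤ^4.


Via rank(M_{q-1}∘⋯∘M_p): M ≅ I[1,4], I[2,3], I[3,4], I[4,4]^2.
μ_θ-semistable layers: μ^(1)=2; μ^(2)=-3; μ^(3)=-8

((0, 0, 3, 4); (0, 2, 0, 0); (1, 0, 0, 0))


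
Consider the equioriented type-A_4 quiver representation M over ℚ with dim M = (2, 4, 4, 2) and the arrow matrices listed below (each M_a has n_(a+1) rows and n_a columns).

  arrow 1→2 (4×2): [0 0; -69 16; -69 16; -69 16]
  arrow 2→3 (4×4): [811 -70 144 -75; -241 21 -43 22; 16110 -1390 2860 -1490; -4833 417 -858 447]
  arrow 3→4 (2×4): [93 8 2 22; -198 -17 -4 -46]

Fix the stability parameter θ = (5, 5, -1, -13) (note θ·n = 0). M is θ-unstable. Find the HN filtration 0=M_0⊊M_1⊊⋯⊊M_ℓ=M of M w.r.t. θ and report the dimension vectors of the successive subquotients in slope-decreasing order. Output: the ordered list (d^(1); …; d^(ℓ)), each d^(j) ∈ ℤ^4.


Via rank(M_{q-1}∘⋯∘M_p): M ≅ I[1,1], I[1,4], I[2,2], I[2,3], I[2,4], I[3,3].
μ_θ-semistable layers: μ^(1)=5; μ^(2)=2; μ^(3)=-1; μ^(4)=-3

((1, 1, 0, 0); (0, 1, 1, 0); (1, 1, 2, 1); (0, 1, 1, 1))


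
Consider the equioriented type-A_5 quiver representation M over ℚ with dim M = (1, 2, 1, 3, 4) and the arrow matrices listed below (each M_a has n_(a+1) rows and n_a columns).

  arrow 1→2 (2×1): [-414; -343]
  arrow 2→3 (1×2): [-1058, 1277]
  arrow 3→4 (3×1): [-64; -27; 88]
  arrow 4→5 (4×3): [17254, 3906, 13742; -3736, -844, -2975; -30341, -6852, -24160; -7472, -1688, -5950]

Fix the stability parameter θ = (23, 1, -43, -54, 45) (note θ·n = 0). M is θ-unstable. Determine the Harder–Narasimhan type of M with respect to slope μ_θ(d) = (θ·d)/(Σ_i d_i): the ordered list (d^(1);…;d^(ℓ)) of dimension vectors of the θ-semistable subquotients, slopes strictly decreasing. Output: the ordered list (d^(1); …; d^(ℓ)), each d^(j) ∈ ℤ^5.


Interval decomposition of M: I[1,5], I[2,2], I[4,5]^2, I[5,5].
HN type (ℓ=4): μ^(1)=45; μ^(2)=1; μ^(3)=-73/4; μ^(4)=-54

((0, 0, 0, 0, 4); (0, 1, 0, 0, 0); (1, 1, 1, 1, 0); (0, 0, 0, 2, 0))


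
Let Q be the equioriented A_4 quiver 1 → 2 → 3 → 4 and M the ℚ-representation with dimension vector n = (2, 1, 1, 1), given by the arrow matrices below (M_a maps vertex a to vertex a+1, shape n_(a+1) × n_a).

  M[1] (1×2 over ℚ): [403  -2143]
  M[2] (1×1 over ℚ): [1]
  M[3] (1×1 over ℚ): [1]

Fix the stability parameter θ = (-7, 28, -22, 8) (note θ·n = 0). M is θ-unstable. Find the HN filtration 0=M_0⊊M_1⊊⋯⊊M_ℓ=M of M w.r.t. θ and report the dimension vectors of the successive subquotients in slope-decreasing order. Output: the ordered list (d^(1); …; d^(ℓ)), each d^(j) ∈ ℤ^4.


Barcode: M ≅ I[1,1], I[1,4]. HN layers by μ_θ (3 steps, strictly decreasing):
  μ^(1)=8; μ^(2)=3; μ^(3)=-7

((0, 0, 0, 1); (0, 1, 1, 0); (2, 0, 0, 0))


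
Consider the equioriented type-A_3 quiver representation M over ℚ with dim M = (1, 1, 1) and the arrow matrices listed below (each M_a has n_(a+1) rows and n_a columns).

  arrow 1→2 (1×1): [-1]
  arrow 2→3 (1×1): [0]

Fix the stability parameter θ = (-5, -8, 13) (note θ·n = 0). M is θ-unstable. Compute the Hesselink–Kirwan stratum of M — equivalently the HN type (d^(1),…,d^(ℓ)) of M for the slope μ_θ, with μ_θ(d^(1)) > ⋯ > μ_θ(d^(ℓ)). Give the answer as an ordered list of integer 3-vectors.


Interval decomposition of M: I[1,2], I[3,3].
HN type (ℓ=2): μ^(1)=13; μ^(2)=-13/2

((0, 0, 1); (1, 1, 0))


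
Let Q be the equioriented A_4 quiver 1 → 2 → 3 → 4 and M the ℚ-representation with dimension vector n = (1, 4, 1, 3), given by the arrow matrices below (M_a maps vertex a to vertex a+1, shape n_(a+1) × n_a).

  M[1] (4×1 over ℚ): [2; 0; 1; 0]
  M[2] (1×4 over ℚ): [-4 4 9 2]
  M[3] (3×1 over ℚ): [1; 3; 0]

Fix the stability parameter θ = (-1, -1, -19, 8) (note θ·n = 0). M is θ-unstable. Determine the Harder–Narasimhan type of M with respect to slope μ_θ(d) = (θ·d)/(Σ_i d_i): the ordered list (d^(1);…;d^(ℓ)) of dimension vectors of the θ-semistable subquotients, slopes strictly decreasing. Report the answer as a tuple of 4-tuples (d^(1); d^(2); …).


Interval decomposition of M: I[1,4], I[2,2]^3, I[4,4]^2.
HN type (ℓ=3): μ^(1)=8; μ^(2)=-1; μ^(3)=-7

((0, 0, 0, 3); (0, 3, 0, 0); (1, 1, 1, 0))


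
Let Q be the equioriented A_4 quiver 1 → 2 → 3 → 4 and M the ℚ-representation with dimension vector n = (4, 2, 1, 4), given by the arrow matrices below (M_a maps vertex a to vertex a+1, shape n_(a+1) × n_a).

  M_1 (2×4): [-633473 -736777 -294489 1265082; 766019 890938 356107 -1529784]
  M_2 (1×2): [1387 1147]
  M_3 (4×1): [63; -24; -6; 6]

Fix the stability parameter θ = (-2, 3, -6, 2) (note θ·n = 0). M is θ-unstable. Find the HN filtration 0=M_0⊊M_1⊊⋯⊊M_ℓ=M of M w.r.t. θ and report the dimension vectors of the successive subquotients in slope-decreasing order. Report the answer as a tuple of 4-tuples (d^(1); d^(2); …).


Via rank(M_{q-1}∘⋯∘M_p): M ≅ I[1,1]^2, I[1,2], I[1,4], I[4,4]^3.
μ_θ-semistable layers: μ^(1)=3; μ^(2)=2; μ^(3)=-3/2; μ^(4)=-2

((0, 1, 0, 0); (0, 0, 0, 4); (0, 1, 1, 0); (4, 0, 0, 0))


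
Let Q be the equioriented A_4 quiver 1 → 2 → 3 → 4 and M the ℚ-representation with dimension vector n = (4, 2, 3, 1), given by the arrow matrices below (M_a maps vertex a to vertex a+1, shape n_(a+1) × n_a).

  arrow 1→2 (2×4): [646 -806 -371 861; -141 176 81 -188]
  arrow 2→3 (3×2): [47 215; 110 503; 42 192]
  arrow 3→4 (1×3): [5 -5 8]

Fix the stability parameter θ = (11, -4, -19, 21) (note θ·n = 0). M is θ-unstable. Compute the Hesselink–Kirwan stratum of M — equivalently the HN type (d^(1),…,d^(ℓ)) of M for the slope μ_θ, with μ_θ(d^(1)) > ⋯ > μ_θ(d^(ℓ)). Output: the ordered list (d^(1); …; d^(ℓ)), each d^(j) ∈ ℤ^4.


Barcode: M ≅ I[1,1]^2, I[1,3], I[1,4], I[3,3]. HN layers by μ_θ (4 steps, strictly decreasing):
  μ^(1)=21; μ^(2)=11; μ^(3)=-4; μ^(4)=-19

((0, 0, 0, 1); (2, 0, 0, 0); (2, 2, 2, 0); (0, 0, 1, 0))


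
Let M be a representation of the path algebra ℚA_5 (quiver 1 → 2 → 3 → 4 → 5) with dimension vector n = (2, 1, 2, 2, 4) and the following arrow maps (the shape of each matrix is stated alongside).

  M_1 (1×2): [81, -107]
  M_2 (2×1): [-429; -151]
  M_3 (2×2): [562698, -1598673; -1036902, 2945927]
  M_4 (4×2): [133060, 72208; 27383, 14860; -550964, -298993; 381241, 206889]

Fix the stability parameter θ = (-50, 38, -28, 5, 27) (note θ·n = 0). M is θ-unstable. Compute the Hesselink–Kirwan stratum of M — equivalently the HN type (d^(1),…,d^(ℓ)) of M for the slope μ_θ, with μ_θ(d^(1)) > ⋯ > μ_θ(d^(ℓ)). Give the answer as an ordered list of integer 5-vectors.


Interval decomposition of M: I[1,1], I[1,5], I[3,3], I[4,5], I[5,5]^2.
HN type (ℓ=4): μ^(1)=27; μ^(2)=5; μ^(3)=-28; μ^(4)=-50

((0, 0, 0, 0, 4); (0, 1, 1, 2, 0); (0, 0, 1, 0, 0); (2, 0, 0, 0, 0))


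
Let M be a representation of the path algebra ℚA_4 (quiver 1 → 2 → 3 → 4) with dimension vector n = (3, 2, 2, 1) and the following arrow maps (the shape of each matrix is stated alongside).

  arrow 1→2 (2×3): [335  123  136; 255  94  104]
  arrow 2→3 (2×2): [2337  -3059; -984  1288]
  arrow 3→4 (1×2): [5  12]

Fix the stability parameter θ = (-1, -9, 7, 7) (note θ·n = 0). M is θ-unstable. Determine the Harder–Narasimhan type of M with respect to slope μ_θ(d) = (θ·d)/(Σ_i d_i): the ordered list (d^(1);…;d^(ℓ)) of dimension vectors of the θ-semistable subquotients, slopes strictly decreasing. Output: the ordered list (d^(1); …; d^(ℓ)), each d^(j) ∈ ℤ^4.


Interval decomposition of M: I[1,1], I[1,2], I[1,4], I[3,3].
HN type (ℓ=3): μ^(1)=7; μ^(2)=-1; μ^(3)=-5

((0, 0, 2, 1); (1, 0, 0, 0); (2, 2, 0, 0))


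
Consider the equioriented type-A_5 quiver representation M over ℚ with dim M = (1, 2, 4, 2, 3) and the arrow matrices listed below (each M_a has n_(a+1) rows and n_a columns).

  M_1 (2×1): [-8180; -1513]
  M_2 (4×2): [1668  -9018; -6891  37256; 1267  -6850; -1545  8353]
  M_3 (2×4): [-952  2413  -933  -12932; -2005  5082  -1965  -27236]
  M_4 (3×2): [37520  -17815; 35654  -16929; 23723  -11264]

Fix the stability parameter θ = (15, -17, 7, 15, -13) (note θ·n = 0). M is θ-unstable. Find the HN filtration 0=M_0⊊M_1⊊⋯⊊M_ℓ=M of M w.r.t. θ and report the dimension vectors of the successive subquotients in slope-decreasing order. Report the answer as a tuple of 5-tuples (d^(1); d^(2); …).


Interval decomposition of M: I[1,5], I[2,5], I[3,3]^2, I[5,5].
HN type (ℓ=5): μ^(1)=7; μ^(2)=3; μ^(3)=-1; μ^(4)=-13; μ^(5)=-17

((0, 0, 2, 0, 0); (0, 0, 2, 2, 2); (1, 1, 0, 0, 0); (0, 0, 0, 0, 1); (0, 1, 0, 0, 0))


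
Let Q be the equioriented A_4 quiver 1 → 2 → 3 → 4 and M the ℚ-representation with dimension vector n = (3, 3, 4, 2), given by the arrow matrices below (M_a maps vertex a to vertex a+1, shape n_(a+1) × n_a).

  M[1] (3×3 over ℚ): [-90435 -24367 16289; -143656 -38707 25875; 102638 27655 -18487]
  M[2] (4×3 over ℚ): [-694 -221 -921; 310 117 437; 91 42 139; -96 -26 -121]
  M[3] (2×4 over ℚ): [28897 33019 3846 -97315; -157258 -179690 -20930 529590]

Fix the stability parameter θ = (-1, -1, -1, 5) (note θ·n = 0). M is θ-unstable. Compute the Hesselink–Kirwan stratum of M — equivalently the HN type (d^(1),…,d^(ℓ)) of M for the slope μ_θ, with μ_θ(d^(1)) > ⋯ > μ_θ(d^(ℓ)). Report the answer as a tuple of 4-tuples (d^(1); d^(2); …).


Interval decomposition of M: I[1,3], I[1,4]^2, I[3,3].
HN type (ℓ=2): μ^(1)=5; μ^(2)=-1

((0, 0, 0, 2); (3, 3, 4, 0))


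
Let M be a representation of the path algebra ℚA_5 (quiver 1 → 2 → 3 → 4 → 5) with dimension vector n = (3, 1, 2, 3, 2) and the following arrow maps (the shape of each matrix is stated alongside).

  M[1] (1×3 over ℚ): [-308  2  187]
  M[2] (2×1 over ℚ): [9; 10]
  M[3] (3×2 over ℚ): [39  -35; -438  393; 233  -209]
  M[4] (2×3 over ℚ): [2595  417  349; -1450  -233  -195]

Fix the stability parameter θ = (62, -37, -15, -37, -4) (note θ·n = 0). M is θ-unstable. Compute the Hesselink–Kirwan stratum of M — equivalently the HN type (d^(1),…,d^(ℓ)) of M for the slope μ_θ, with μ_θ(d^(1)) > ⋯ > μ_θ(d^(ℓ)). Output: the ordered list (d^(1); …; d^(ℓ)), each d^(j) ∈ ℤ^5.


Via rank(M_{q-1}∘⋯∘M_p): M ≅ I[1,1]^2, I[1,5], I[3,5], I[4,4].
μ_θ-semistable layers: μ^(1)=62; μ^(2)=-4; μ^(3)=-27/4; μ^(4)=-26; μ^(5)=-37

((2, 0, 0, 0, 0); (0, 0, 0, 0, 2); (1, 1, 1, 1, 0); (0, 0, 1, 1, 0); (0, 0, 0, 1, 0))


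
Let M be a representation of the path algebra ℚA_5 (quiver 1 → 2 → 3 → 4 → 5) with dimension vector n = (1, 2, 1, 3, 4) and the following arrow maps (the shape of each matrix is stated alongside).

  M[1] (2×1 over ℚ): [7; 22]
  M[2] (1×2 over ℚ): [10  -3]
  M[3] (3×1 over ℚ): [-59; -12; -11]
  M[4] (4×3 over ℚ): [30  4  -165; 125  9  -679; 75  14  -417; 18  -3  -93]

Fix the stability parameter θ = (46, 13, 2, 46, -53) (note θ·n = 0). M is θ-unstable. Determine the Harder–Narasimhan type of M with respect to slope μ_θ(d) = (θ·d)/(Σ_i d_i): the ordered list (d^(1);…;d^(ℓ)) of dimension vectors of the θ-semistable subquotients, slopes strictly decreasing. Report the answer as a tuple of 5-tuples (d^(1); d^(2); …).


Via rank(M_{q-1}∘⋯∘M_p): M ≅ I[1,5], I[2,2], I[4,5]^2, I[5,5].
μ_θ-semistable layers: μ^(1)=13; μ^(2)=54/5; μ^(3)=-7/2; μ^(4)=-53

((0, 1, 0, 0, 0); (1, 1, 1, 1, 1); (0, 0, 0, 2, 2); (0, 0, 0, 0, 1))


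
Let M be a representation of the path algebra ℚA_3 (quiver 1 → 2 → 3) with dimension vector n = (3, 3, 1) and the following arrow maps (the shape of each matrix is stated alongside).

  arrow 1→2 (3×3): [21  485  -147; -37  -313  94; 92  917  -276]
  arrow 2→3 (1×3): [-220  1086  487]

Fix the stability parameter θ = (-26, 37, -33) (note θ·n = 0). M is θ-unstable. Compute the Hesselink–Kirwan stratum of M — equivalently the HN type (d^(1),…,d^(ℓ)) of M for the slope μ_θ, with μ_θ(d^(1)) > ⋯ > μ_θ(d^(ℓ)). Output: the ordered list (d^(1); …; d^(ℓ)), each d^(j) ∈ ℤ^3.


Interval decomposition of M: I[1,2]^2, I[1,3].
HN type (ℓ=3): μ^(1)=37; μ^(2)=2; μ^(3)=-26

((0, 2, 0); (0, 1, 1); (3, 0, 0))


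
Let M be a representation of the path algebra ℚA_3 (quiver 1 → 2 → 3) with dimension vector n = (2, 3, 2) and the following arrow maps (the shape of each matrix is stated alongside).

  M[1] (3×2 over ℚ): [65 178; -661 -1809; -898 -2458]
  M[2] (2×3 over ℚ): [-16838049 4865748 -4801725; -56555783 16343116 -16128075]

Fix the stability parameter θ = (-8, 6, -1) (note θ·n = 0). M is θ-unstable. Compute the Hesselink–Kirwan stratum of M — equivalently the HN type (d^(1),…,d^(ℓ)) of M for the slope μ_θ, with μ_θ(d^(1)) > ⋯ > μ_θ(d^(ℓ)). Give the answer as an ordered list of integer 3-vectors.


Barcode: M ≅ I[1,2], I[1,3], I[2,2], I[3,3]. HN layers by μ_θ (4 steps, strictly decreasing):
  μ^(1)=6; μ^(2)=5/2; μ^(3)=-1; μ^(4)=-8

((0, 2, 0); (0, 1, 1); (0, 0, 1); (2, 0, 0))


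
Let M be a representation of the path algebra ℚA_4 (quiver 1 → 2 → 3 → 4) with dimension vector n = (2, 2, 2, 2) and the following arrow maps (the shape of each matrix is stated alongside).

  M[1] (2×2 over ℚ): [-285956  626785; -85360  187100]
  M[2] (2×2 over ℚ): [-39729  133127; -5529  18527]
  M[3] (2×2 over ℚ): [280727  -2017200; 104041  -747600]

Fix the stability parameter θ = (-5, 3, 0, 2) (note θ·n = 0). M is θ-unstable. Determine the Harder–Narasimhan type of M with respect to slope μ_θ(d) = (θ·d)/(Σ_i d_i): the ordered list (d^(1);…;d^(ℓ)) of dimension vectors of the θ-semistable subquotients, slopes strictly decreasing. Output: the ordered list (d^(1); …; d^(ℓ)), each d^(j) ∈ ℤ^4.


Interval decomposition of M: I[1,1], I[1,4], I[2,2], I[3,3], I[4,4].
HN type (ℓ=5): μ^(1)=3; μ^(2)=2; μ^(3)=3/2; μ^(4)=0; μ^(5)=-5

((0, 1, 0, 0); (0, 0, 0, 2); (0, 1, 1, 0); (0, 0, 1, 0); (2, 0, 0, 0))


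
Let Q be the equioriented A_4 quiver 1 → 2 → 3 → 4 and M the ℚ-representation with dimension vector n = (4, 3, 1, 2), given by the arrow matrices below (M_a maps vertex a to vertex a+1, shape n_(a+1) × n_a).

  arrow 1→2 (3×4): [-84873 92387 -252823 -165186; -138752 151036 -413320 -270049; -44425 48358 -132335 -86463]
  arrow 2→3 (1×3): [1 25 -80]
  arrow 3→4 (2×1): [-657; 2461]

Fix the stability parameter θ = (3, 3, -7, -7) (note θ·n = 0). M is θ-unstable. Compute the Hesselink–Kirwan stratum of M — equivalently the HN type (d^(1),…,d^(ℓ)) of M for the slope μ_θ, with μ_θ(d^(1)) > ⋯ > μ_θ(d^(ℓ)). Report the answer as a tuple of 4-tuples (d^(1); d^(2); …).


Interval decomposition of M: I[1,1], I[1,2]^2, I[1,4], I[4,4].
HN type (ℓ=3): μ^(1)=3; μ^(2)=-2; μ^(3)=-7

((3, 2, 0, 0); (1, 1, 1, 1); (0, 0, 0, 1))


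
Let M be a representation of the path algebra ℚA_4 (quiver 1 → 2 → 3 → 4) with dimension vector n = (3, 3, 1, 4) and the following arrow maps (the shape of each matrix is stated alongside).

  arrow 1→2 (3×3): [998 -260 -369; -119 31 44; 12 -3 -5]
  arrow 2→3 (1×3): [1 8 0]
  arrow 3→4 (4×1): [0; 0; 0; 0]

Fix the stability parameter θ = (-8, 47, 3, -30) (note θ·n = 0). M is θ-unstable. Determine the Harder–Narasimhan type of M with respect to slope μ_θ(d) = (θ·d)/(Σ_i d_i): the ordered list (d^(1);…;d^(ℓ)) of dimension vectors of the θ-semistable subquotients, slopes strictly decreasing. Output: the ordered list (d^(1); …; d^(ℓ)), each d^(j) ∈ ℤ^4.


Via rank(M_{q-1}∘⋯∘M_p): M ≅ I[1,2]^2, I[1,3], I[4,4]^4.
μ_θ-semistable layers: μ^(1)=47; μ^(2)=25; μ^(3)=-8; μ^(4)=-30

((0, 2, 0, 0); (0, 1, 1, 0); (3, 0, 0, 0); (0, 0, 0, 4))


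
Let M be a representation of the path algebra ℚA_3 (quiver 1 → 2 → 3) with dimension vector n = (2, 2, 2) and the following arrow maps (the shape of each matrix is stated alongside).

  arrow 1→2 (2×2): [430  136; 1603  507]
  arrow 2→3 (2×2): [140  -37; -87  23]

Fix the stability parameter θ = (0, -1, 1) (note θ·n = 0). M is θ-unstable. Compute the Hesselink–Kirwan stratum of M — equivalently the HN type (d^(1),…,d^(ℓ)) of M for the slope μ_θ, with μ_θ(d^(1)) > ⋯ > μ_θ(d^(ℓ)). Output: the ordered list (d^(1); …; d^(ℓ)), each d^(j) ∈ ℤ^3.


Via rank(M_{q-1}∘⋯∘M_p): M ≅ I[1,3]^2.
μ_θ-semistable layers: μ^(1)=1; μ^(2)=-1/2

((0, 0, 2); (2, 2, 0))


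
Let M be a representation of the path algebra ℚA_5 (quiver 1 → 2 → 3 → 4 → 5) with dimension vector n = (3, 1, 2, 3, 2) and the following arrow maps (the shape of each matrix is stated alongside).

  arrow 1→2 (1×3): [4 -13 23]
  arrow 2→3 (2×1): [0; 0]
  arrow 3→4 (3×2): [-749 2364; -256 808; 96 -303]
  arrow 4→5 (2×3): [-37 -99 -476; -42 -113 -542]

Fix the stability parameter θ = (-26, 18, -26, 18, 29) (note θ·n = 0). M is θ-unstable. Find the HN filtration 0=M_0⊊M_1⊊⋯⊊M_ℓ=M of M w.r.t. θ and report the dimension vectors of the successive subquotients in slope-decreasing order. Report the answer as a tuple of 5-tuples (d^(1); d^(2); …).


Via rank(M_{q-1}∘⋯∘M_p): M ≅ I[1,1]^2, I[1,2], I[3,5]^2, I[4,4].
μ_θ-semistable layers: μ^(1)=29; μ^(2)=18; μ^(3)=-26

((0, 0, 0, 0, 2); (0, 1, 0, 3, 0); (3, 0, 2, 0, 0))


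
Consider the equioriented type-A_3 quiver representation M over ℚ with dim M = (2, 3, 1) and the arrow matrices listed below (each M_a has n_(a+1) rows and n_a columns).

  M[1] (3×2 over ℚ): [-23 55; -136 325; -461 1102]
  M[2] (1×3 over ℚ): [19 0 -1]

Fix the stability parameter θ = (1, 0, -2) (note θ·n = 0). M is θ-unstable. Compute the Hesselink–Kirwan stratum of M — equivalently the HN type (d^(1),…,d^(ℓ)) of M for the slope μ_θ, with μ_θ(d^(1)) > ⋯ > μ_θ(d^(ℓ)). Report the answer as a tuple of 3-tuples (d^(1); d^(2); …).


Interval decomposition of M: I[1,2], I[1,3], I[2,2].
HN type (ℓ=3): μ^(1)=1/2; μ^(2)=0; μ^(3)=-1/3

((1, 1, 0); (0, 1, 0); (1, 1, 1))


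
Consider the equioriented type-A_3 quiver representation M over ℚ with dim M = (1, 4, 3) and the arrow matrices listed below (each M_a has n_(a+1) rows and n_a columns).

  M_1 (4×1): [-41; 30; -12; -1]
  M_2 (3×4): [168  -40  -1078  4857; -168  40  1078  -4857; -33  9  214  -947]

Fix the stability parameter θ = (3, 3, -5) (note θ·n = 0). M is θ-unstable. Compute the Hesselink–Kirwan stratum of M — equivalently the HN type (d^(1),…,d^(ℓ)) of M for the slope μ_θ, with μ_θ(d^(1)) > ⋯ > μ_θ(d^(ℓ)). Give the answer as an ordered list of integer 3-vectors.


Via rank(M_{q-1}∘⋯∘M_p): M ≅ I[1,3], I[2,2]^2, I[2,3], I[3,3].
μ_θ-semistable layers: μ^(1)=3; μ^(2)=1/3; μ^(3)=-1; μ^(4)=-5

((0, 2, 0); (1, 1, 1); (0, 1, 1); (0, 0, 1))


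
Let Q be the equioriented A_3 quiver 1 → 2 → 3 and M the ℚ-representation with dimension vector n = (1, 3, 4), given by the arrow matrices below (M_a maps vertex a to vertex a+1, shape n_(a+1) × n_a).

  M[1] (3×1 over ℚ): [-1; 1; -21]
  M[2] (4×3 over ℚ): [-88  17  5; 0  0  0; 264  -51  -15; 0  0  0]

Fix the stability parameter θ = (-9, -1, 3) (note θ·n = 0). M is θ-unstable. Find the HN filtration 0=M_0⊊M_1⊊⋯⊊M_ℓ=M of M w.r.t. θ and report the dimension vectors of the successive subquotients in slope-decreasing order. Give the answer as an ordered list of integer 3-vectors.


Via rank(M_{q-1}∘⋯∘M_p): M ≅ I[1,2], I[2,2], I[2,3], I[3,3]^3.
μ_θ-semistable layers: μ^(1)=3; μ^(2)=-1; μ^(3)=-9

((0, 0, 4); (0, 3, 0); (1, 0, 0))


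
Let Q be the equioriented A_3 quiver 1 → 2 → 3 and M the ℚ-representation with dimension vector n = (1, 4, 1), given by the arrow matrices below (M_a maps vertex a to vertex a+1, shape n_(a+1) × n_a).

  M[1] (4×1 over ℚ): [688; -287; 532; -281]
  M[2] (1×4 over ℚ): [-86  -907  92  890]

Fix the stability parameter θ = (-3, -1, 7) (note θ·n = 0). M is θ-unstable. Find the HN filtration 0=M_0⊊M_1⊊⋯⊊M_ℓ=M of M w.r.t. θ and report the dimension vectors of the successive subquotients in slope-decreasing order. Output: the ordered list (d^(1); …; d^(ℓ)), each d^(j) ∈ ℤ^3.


Interval decomposition of M: I[1,3], I[2,2]^3.
HN type (ℓ=3): μ^(1)=7; μ^(2)=-1; μ^(3)=-3

((0, 0, 1); (0, 4, 0); (1, 0, 0))


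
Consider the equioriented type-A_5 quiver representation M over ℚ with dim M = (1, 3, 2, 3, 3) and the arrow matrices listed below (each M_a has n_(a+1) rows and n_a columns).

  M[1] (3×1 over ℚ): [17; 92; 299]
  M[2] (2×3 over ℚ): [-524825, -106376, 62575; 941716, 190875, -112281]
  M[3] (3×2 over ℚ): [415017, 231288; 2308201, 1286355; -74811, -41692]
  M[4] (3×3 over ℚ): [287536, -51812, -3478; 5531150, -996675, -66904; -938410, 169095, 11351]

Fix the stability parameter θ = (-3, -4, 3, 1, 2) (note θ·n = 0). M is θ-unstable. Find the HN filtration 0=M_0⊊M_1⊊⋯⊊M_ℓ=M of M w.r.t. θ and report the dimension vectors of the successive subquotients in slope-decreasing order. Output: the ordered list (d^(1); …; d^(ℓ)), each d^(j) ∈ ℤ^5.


Barcode: M ≅ I[1,5], I[2,2], I[2,5], I[4,4], I[5,5]. HN layers by μ_θ (4 steps, strictly decreasing):
  μ^(1)=2; μ^(2)=1; μ^(3)=-7/2; μ^(4)=-4

((0, 0, 2, 2, 3); (0, 0, 0, 1, 0); (1, 1, 0, 0, 0); (0, 2, 0, 0, 0))


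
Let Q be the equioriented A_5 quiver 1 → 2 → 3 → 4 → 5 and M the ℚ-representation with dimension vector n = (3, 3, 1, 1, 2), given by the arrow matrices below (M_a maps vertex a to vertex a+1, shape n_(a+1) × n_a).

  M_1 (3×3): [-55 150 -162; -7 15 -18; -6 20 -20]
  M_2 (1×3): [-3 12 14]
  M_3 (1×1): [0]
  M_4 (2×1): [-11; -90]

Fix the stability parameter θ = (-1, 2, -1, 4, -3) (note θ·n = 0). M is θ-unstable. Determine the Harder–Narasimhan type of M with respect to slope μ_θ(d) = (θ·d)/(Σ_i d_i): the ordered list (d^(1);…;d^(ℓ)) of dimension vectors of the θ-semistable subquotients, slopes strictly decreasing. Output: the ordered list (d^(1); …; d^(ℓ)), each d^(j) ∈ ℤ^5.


Via rank(M_{q-1}∘⋯∘M_p): M ≅ I[1,1], I[1,2], I[1,3], I[2,2], I[4,5], I[5,5].
μ_θ-semistable layers: μ^(1)=2; μ^(2)=1/2; μ^(3)=-1; μ^(4)=-3

((0, 2, 0, 0, 0); (0, 1, 1, 1, 1); (3, 0, 0, 0, 0); (0, 0, 0, 0, 1))


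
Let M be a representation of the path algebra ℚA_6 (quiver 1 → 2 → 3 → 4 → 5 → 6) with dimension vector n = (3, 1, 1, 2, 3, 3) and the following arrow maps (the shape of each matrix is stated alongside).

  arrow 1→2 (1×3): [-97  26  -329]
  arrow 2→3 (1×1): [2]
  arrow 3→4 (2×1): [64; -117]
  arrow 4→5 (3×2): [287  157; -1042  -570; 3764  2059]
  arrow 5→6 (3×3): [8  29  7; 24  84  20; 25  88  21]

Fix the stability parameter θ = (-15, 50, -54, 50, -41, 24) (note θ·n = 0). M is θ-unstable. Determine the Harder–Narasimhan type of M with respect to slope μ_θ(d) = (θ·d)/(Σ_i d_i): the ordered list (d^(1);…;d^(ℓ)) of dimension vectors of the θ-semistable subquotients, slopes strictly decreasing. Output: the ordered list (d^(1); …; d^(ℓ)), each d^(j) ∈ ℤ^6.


Via rank(M_{q-1}∘⋯∘M_p): M ≅ I[1,1]^2, I[1,6], I[4,6], I[5,5], I[6,6].
μ_θ-semistable layers: μ^(1)=24; μ^(2)=9/2; μ^(3)=-2; μ^(4)=-15; μ^(5)=-41

((0, 0, 0, 0, 0, 3); (0, 0, 0, 2, 2, 0); (0, 1, 1, 0, 0, 0); (3, 0, 0, 0, 0, 0); (0, 0, 0, 0, 1, 0))


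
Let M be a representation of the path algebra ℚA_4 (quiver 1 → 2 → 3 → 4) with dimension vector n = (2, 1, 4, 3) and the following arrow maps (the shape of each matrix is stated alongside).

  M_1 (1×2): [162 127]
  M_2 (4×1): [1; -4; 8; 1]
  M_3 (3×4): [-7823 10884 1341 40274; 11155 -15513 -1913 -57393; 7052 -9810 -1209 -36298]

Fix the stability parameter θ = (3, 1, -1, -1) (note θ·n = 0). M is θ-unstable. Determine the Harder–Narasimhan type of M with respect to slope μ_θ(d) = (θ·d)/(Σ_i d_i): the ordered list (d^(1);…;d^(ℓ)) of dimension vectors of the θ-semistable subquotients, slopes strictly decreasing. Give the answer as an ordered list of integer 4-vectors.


Barcode: M ≅ I[1,1], I[1,4], I[3,3], I[3,4]^2. HN layers by μ_θ (3 steps, strictly decreasing):
  μ^(1)=3; μ^(2)=1/2; μ^(3)=-1

((1, 0, 0, 0); (1, 1, 1, 1); (0, 0, 3, 2))


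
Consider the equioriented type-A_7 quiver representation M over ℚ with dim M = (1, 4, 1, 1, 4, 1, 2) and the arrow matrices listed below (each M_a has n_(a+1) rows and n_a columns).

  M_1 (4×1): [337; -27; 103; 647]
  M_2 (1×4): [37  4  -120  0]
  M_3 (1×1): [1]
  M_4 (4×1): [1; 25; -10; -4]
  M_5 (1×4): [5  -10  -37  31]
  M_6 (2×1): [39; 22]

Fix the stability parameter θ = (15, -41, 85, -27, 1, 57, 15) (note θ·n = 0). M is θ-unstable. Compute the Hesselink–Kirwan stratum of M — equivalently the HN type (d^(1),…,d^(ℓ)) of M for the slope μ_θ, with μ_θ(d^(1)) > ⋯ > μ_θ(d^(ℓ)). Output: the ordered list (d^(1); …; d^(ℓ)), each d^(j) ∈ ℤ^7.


Via rank(M_{q-1}∘⋯∘M_p): M ≅ I[1,7], I[2,2]^3, I[5,5]^3, I[7,7].
μ_θ-semistable layers: μ^(1)=36; μ^(2)=59/3; μ^(3)=15; μ^(4)=1; μ^(5)=-13; μ^(6)=-41

((0, 0, 0, 0, 0, 1, 1); (0, 0, 1, 1, 1, 0, 0); (0, 0, 0, 0, 0, 0, 1); (0, 0, 0, 0, 3, 0, 0); (1, 1, 0, 0, 0, 0, 0); (0, 3, 0, 0, 0, 0, 0))


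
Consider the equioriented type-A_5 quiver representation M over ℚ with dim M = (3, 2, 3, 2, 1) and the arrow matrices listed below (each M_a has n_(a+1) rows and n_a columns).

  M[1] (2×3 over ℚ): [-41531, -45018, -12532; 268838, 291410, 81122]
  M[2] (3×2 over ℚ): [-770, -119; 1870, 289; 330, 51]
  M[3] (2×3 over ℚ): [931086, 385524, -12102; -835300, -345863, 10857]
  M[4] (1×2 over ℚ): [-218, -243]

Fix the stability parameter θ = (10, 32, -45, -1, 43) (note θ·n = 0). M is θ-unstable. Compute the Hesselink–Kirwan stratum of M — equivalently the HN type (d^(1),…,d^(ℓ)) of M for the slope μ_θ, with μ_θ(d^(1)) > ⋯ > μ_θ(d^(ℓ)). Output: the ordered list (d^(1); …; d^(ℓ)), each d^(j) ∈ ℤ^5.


Barcode: M ≅ I[1,1], I[1,2], I[1,3], I[3,4], I[3,5]. HN layers by μ_θ (5 steps, strictly decreasing):
  μ^(1)=43; μ^(2)=32; μ^(3)=10; μ^(4)=-1; μ^(5)=-45

((0, 0, 0, 0, 1); (0, 1, 0, 0, 0); (2, 0, 0, 0, 0); (1, 1, 1, 2, 0); (0, 0, 2, 0, 0))


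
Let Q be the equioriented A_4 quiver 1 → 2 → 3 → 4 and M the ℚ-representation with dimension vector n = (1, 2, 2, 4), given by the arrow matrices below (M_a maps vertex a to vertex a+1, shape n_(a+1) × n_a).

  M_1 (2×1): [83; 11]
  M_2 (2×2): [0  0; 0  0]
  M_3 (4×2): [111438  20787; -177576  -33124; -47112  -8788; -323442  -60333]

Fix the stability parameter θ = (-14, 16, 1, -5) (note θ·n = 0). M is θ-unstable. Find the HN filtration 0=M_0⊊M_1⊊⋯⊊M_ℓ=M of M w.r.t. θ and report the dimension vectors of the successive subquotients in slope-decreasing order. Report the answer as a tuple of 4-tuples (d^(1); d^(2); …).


Interval decomposition of M: I[1,2], I[2,2], I[3,3], I[3,4], I[4,4]^3.
HN type (ℓ=5): μ^(1)=16; μ^(2)=1; μ^(3)=-2; μ^(4)=-5; μ^(5)=-14

((0, 2, 0, 0); (0, 0, 1, 0); (0, 0, 1, 1); (0, 0, 0, 3); (1, 0, 0, 0))


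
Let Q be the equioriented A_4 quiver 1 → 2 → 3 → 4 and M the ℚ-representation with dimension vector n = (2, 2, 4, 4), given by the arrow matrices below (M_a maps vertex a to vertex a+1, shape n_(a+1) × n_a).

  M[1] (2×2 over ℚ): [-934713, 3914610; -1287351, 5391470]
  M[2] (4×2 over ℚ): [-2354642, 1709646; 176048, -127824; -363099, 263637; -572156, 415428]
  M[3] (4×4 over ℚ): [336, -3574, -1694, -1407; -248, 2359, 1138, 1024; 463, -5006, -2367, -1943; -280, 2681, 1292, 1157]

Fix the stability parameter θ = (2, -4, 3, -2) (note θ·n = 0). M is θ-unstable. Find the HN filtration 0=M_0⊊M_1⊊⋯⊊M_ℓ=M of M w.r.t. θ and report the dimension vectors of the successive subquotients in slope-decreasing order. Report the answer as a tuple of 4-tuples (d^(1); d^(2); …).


Interval decomposition of M: I[1,1], I[1,2], I[2,4], I[3,3], I[3,4]^2, I[4,4].
HN type (ℓ=6): μ^(1)=3; μ^(2)=2; μ^(3)=1/2; μ^(4)=-1; μ^(5)=-2; μ^(6)=-4

((0, 0, 1, 0); (1, 0, 0, 0); (0, 0, 3, 3); (1, 1, 0, 0); (0, 0, 0, 1); (0, 1, 0, 0))


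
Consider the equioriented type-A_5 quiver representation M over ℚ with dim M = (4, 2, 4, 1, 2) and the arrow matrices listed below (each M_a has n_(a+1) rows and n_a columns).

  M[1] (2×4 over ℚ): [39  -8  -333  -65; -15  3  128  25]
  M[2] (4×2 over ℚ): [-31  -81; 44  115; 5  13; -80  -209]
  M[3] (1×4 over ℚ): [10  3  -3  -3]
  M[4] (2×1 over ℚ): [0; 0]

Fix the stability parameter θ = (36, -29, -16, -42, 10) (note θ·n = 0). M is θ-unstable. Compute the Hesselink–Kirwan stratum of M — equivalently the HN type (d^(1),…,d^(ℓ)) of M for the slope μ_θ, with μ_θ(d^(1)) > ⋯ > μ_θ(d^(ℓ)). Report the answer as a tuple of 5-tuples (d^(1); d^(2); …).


Interval decomposition of M: I[1,1]^2, I[1,3], I[1,4], I[3,3]^2, I[5,5]^2.
HN type (ℓ=5): μ^(1)=36; μ^(2)=10; μ^(3)=-3; μ^(4)=-51/4; μ^(5)=-16

((2, 0, 0, 0, 0); (0, 0, 0, 0, 2); (1, 1, 1, 0, 0); (1, 1, 1, 1, 0); (0, 0, 2, 0, 0))


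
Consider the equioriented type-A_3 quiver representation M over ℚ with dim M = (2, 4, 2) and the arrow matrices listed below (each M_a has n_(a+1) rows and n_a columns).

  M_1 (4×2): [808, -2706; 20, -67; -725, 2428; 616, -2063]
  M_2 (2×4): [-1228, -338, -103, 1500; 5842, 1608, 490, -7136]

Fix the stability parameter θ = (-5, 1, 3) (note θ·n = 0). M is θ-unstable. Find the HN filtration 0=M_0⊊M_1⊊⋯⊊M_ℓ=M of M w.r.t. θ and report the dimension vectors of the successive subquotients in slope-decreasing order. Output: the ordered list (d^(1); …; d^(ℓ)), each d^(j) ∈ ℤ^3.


Via rank(M_{q-1}∘⋯∘M_p): M ≅ I[1,2], I[1,3], I[2,2], I[2,3].
μ_θ-semistable layers: μ^(1)=3; μ^(2)=1; μ^(3)=-5

((0, 0, 2); (0, 4, 0); (2, 0, 0))


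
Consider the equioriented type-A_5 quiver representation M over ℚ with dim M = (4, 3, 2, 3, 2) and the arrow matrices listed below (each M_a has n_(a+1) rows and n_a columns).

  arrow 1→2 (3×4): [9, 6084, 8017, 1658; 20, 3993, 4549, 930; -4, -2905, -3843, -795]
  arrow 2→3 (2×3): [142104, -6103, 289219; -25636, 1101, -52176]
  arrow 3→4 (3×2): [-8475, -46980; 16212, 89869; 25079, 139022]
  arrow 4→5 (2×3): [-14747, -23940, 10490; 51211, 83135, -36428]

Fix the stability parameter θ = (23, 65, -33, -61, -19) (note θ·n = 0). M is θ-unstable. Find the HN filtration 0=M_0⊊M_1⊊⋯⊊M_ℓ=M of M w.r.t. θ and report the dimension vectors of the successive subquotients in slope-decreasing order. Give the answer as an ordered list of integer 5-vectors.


Interval decomposition of M: I[1,1], I[1,2], I[1,5]^2, I[4,4].
HN type (ℓ=4): μ^(1)=65; μ^(2)=23; μ^(3)=-5; μ^(4)=-61

((0, 1, 0, 0, 0); (2, 0, 0, 0, 0); (2, 2, 2, 2, 2); (0, 0, 0, 1, 0))


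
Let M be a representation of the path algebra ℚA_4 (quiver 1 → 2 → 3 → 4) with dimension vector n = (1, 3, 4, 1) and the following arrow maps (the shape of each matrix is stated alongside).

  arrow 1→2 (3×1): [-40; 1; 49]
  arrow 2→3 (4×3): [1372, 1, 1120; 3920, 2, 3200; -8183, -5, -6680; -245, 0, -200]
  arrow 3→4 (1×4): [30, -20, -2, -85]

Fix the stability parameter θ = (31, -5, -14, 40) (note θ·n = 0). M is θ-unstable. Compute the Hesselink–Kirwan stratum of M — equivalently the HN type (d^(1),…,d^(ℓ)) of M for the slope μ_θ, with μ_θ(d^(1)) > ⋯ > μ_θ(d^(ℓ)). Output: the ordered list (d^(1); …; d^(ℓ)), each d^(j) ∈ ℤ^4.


Barcode: M ≅ I[1,3], I[2,2], I[2,4], I[3,3]^2. HN layers by μ_θ (5 steps, strictly decreasing):
  μ^(1)=40; μ^(2)=4; μ^(3)=-5; μ^(4)=-19/2; μ^(5)=-14

((0, 0, 0, 1); (1, 1, 1, 0); (0, 1, 0, 0); (0, 1, 1, 0); (0, 0, 2, 0))


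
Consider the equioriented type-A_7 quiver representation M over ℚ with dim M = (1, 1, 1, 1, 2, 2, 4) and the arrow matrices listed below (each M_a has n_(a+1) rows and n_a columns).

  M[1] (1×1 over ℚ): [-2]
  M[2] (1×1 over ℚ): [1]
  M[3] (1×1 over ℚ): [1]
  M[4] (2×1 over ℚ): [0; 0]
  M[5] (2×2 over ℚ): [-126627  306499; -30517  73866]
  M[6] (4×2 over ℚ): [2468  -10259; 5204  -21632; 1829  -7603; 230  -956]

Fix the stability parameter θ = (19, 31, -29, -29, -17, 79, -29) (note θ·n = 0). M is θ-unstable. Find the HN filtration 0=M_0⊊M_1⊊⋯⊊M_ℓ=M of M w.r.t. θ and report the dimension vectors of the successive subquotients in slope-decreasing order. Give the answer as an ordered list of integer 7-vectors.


Via rank(M_{q-1}∘⋯∘M_p): M ≅ I[1,4], I[5,7]^2, I[7,7]^2.
μ_θ-semistable layers: μ^(1)=25; μ^(2)=-2; μ^(3)=-17; μ^(4)=-29

((0, 0, 0, 0, 0, 2, 2); (1, 1, 1, 1, 0, 0, 0); (0, 0, 0, 0, 2, 0, 0); (0, 0, 0, 0, 0, 0, 2))
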